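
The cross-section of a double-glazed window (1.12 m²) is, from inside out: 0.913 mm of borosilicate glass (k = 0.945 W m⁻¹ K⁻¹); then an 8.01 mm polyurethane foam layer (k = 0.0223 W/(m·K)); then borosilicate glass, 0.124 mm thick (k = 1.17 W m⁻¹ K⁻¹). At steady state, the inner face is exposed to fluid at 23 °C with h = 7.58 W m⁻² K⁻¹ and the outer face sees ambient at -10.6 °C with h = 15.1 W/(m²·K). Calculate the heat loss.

Q = 67.4 W

Resistance network (inner→outer):
  R_conv,in = 1/(hA) = 1/(7.58·1.12) = 0.1178 K/W
  R_borosilicate glass = L/(kA) = 9.13×10^-4/(0.945·1.12) = 8.626×10^-4 K/W
  R_polyurethane foam = L/(kA) = 0.00801/(0.0223·1.12) = 0.3207 K/W
  R_borosilicate glass = L/(kA) = 1.24×10^-4/(1.17·1.12) = 9.463×10^-5 K/W
  R_conv,out = 1/(hA) = 1/(15.1·1.12) = 0.05913 K/W
ΣR = 0.1178 + 8.626×10^-4 + 0.3207 + 9.463×10^-5 + 0.05913 = 0.4986 K/W
Q = ΔT/ΣR = (23 °C − -10.6 °C)/0.4986 = 67.4 W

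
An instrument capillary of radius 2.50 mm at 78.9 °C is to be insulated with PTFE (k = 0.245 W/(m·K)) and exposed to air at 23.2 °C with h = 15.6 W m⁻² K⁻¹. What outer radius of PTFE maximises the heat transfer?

r_cr = 1.57 cm

For a cylinder, r_cr = k_ins/h = 0.245/15.6 = 0.0157 m = 1.57 cm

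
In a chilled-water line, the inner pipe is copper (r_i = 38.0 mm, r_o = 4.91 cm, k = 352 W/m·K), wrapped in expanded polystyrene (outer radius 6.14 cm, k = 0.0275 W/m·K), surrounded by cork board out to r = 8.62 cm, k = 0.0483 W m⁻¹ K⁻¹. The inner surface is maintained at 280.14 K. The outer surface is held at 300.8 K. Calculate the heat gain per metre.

Resistance network (inner→outer):
  R'_copper = ln(0.0491/0.0380)/(2πk) = 0.2563/(2π·352) = 1.159×10^-4 m·K/W
  R'_expanded polystyrene = ln(0.0614/0.0491)/(2πk) = 0.2236/(2π·0.0275) = 1.294 m·K/W
  R'_cork board = ln(0.0862/0.0614)/(2πk) = 0.3393/(2π·0.0483) = 1.118 m·K/W
ΣR = 1.159×10^-4 + 1.294 + 1.118 = 2.412 m·K/W
Q' = ΔT/ΣR = (280.14 K − 300.8 K)/2.412 = -8.57 W/m
(Negative Q' ⇒ heat flows inward; heat gain = 8.57 W/m.)

Q' = 8.57 W/m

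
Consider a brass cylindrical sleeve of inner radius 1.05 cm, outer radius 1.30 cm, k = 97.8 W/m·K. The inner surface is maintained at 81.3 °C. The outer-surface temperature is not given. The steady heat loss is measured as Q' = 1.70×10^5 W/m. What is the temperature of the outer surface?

T_out = 22.2 °C

Sum the resistances:
  R'_brass = ln(0.0130/0.0105)/(2πk) = 0.2136/(2π·97.8) = 3.476×10^-4 m·K/W
ΣR = 3.476×10^-4 m·K/W
ΔT = Q'·ΣR = 1.70×10^5 × 3.476×10^-4 = 59.09 K
Heat flows outward, so T_out = T_in − ΔT = 81.3 − 59.09 = 22.2 °C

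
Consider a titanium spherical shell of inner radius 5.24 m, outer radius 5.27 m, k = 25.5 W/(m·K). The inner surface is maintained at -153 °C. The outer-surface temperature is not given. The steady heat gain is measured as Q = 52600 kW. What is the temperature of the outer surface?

Series resistances:
  R_titanium = (1/5.24 − 1/5.27)/(4πk) = 0.001086/(4π·25.5) = 3.390×10^-6 K/W
ΣR = 3.390×10^-6 K/W
ΔT = Q·ΣR = 5.26×10^7 × 3.390×10^-6 = 178.3 K
Heat flows inward, so T_out = T_in + ΔT = -153 + 178.3 = 25.3 °C

T_out = 25.3 °C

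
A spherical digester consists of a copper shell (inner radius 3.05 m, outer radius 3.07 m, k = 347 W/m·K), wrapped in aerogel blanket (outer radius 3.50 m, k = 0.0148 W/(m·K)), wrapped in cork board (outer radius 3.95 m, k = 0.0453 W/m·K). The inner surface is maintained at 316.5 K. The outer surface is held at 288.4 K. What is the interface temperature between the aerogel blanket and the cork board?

Resistance network (inner→outer):
  R_copper = (1/3.05 − 1/3.07)/(4πk) = 0.002136/(4π·347) = 4.898×10^-7 K/W
  R_aerogel blanket = (1/3.07 − 1/3.50)/(4πk) = 0.04002/(4π·0.0148) = 0.2152 K/W
  R_cork board = (1/3.50 − 1/3.95)/(4πk) = 0.03255/(4π·0.0453) = 0.05718 K/W
ΣR = 4.898×10^-7 + 0.2152 + 0.05718 = 0.2724 K/W
Q = ΔT/ΣR = (316.5 K − 288.4 K)/0.2724 = 103.2 W
From the inner boundary to the aerogel blanket/cork board interface, ΣR_partial = 0.2152 K/W.
T_interface = T_in − Q·ΣR_partial = 316.5 K − (103.2)(0.2152) = 294.3 K

T = 294.3 K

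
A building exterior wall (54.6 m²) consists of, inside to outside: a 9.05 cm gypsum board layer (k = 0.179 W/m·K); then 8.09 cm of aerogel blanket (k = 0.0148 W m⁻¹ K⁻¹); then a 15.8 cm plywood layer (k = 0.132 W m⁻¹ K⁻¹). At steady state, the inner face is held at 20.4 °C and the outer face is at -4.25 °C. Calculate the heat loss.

Q = 188 W

Series thermal resistances, inner to outer:
  R_gypsum board = L/(kA) = 0.0905/(0.179·54.6) = 0.009260 K/W
  R_aerogel blanket = L/(kA) = 0.0809/(0.0148·54.6) = 0.1001 K/W
  R_plywood = L/(kA) = 0.158/(0.132·54.6) = 0.02192 K/W
ΣR = 0.009260 + 0.1001 + 0.02192 = 0.1313 K/W
Q = ΔT/ΣR = (20.4 °C − -4.25 °C)/0.1313 = 188 W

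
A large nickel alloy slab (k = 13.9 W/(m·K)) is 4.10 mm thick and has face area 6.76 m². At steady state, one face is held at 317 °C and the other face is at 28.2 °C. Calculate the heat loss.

Q = kA·ΔT/L = 13.9 × 6.76 × |317 °C − 28.2 °C| / 0.00410 = 6.62×10^6 W

Q = 6620 kW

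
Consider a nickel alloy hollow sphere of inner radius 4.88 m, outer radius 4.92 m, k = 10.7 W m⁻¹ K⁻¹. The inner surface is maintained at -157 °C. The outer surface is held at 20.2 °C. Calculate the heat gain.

Q = 14300 kW

Q = 4πk·ΔT/(1/r₁ − 1/r₂) = 4π × 10.7 × 177.2 / (1/4.88 − 1/4.92) = 1.43×10^7 W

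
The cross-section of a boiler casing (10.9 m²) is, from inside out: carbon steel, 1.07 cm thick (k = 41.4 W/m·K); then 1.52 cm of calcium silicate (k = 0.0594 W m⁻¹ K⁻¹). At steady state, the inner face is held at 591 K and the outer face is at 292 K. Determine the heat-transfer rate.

Treat each layer as a resistance in series:
  R_carbon steel = L/(kA) = 0.0107/(41.4·10.9) = 2.371×10^-5 K/W
  R_calcium silicate = L/(kA) = 0.0152/(0.0594·10.9) = 0.02348 K/W
ΣR = 2.371×10^-5 + 0.02348 = 0.02350 K/W
Q = ΔT/ΣR = (591 K − 292 K)/0.02350 = 12700 W

Q = 12.7 kW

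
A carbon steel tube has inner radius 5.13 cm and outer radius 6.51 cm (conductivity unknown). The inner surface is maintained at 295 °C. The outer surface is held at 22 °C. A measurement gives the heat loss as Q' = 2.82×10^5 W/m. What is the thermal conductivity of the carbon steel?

k = 39.2 W/m·K

ΣR = ΔT/Q' = |295 − 22|/2.82×10^5 = 9.681×10^-4 m·K/W
ln(r₂/r₁)/(2πk) = 9.681×10^-4 ⇒ k = 0.2382/(2π·9.681×10^-4) = 39.2 W/m·K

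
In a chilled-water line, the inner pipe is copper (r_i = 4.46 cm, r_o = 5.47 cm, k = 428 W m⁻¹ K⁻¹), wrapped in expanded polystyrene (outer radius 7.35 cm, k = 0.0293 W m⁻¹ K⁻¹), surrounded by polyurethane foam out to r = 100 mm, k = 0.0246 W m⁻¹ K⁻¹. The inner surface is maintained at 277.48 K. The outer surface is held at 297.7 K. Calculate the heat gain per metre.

Treat each layer as a resistance in series:
  R'_copper = ln(0.0547/0.0446)/(2πk) = 0.2041/(2π·428) = 7.591×10^-5 m·K/W
  R'_expanded polystyrene = ln(0.0735/0.0547)/(2πk) = 0.2954/(2π·0.0293) = 1.605 m·K/W
  R'_polyurethane foam = ln(0.100/0.0735)/(2πk) = 0.3079/(2π·0.0246) = 1.992 m·K/W
ΣR = 7.591×10^-5 + 1.605 + 1.992 = 3.597 m·K/W
Q' = ΔT/ΣR = (277.48 K − 297.7 K)/3.597 = -5.62 W/m
(Negative Q' ⇒ heat flows inward; heat gain = 5.62 W/m.)

Q' = 5.62 W/m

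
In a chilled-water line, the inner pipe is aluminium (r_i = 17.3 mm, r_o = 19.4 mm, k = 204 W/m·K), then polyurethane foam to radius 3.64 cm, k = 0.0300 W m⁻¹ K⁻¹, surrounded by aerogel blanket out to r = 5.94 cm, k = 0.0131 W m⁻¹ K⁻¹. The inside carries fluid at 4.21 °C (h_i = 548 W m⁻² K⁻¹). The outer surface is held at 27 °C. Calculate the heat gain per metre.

Q' = 2.45 W/m

Resistance network (inner→outer):
  R'_conv,in = 1/(2πr h) = 1/(2π·0.0173·548) = 0.01679 m·K/W
  R'_aluminium = ln(0.0194/0.0173)/(2πk) = 0.1146/(2π·204) = 8.938×10^-5 m·K/W
  R'_polyurethane foam = ln(0.0364/0.0194)/(2πk) = 0.6293/(2π·0.0300) = 3.339 m·K/W
  R'_aerogel blanket = ln(0.0594/0.0364)/(2πk) = 0.4897/(2π·0.0131) = 5.950 m·K/W
ΣR = 0.01679 + 8.938×10^-5 + 3.339 + 5.950 = 9.306 m·K/W
Q' = ΔT/ΣR = (4.21 °C − 27 °C)/9.306 = -2.45 W/m
(Negative Q' ⇒ heat flows inward; heat gain = 2.45 W/m.)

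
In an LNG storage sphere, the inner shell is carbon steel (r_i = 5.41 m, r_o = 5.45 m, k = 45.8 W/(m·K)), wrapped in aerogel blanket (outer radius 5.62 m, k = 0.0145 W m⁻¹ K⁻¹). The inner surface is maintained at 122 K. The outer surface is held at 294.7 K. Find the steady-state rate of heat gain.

Q = 5.67 kW

Treat each layer as a resistance in series:
  R_carbon steel = (1/5.41 − 1/5.45)/(4πk) = 0.001357/(4π·45.8) = 2.357×10^-6 K/W
  R_aerogel blanket = (1/5.45 − 1/5.62)/(4πk) = 0.005550/(4π·0.0145) = 0.03046 K/W
ΣR = 2.357×10^-6 + 0.03046 = 0.03046 K/W
Q = ΔT/ΣR = (122 K − 294.7 K)/0.03046 = -5670 W
(Negative Q ⇒ heat flows inward; heat gain = 5670 W.)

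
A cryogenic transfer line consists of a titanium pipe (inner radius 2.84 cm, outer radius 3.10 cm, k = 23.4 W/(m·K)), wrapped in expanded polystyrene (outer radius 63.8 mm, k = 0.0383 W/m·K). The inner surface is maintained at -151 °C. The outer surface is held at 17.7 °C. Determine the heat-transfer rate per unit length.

Q' = 56.2 W/m

Treat each layer as a resistance in series:
  R'_titanium = ln(0.0310/0.0284)/(2πk) = 0.08760/(2π·23.4) = 5.958×10^-4 m·K/W
  R'_expanded polystyrene = ln(0.0638/0.0310)/(2πk) = 0.7218/(2π·0.0383) = 2.999 m·K/W
ΣR = 5.958×10^-4 + 2.999 = 3.000 m·K/W
Q' = ΔT/ΣR = (-151 °C − 17.7 °C)/3.000 = -56.2 W/m
(Negative Q' ⇒ heat flows inward; heat gain = 56.2 W/m.)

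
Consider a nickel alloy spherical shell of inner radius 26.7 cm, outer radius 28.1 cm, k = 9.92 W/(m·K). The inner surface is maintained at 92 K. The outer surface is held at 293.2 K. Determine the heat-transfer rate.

Q = 1.34×10^5 W

Q = 4πk·ΔT/(1/r₁ − 1/r₂) = 4π × 9.92 × 201.2 / (1/0.267 − 1/0.281) = 1.34×10^5 W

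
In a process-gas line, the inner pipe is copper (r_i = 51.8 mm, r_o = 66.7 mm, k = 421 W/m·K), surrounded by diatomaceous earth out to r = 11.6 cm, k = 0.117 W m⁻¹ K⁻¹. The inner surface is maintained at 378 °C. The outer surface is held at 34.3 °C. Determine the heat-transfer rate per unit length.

Q' = 457 W/m

Series thermal resistances, inner to outer:
  R'_copper = ln(0.0667/0.0518)/(2πk) = 0.2528/(2π·421) = 9.557×10^-5 m·K/W
  R'_diatomaceous earth = ln(0.116/0.0667)/(2πk) = 0.5534/(2π·0.117) = 0.7528 m·K/W
ΣR = 9.557×10^-5 + 0.7528 = 0.7529 m·K/W
Q' = ΔT/ΣR = (378 °C − 34.3 °C)/0.7529 = 457 W/m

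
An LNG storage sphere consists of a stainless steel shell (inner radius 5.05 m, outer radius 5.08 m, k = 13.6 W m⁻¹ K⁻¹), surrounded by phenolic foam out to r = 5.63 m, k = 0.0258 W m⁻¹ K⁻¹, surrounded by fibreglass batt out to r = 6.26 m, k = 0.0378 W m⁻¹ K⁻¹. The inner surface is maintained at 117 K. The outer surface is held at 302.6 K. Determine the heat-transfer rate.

Treat each layer as a resistance in series:
  R_stainless steel = (1/5.05 − 1/5.08)/(4πk) = 0.001169/(4π·13.6) = 6.843×10^-6 K/W
  R_phenolic foam = (1/5.08 − 1/5.63)/(4πk) = 0.01923/(4π·0.0258) = 0.05931 K/W
  R_fibreglass batt = (1/5.63 − 1/6.26)/(4πk) = 0.01788/(4π·0.0378) = 0.03763 K/W
ΣR = 6.843×10^-6 + 0.05931 + 0.03763 = 0.09695 K/W
Q = ΔT/ΣR = (117 K − 302.6 K)/0.09695 = -1910 W
(Negative Q ⇒ heat flows inward; heat gain = 1910 W.)

Q = 1910 W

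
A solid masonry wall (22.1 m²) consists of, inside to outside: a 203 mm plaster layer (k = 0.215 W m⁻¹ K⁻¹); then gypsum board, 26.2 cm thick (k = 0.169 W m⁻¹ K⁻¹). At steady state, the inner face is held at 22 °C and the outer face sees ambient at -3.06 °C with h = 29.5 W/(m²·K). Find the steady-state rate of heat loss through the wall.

Resistance network (inner→outer):
  R_plaster = L/(kA) = 0.203/(0.215·22.1) = 0.04272 K/W
  R_gypsum board = L/(kA) = 0.262/(0.169·22.1) = 0.07015 K/W
  R_conv,out = 1/(hA) = 1/(29.5·22.1) = 0.001534 K/W
ΣR = 0.04272 + 0.07015 + 0.001534 = 0.1144 K/W
Q = ΔT/ΣR = (22 °C − -3.06 °C)/0.1144 = 219 W

Q = 219 W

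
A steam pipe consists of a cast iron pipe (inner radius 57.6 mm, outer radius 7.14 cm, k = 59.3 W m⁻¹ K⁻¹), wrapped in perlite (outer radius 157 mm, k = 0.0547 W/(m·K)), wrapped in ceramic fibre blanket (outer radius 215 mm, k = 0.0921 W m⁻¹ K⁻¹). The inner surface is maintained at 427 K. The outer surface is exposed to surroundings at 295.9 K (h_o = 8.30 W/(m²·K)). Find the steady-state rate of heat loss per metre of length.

Treat each layer as a resistance in series:
  R'_cast iron = ln(0.0714/0.0576)/(2πk) = 0.2148/(2π·59.3) = 5.764×10^-4 m·K/W
  R'_perlite = ln(0.157/0.0714)/(2πk) = 0.7879/(2π·0.0547) = 2.293 m·K/W
  R'_ceramic fibre blanket = ln(0.215/0.157)/(2πk) = 0.3144/(2π·0.0921) = 0.5433 m·K/W
  R'_conv,out = 1/(2πr h) = 1/(2π·0.215·8.30) = 0.08919 m·K/W
ΣR = 5.764×10^-4 + 2.293 + 0.5433 + 0.08919 = 2.926 m·K/W
Q' = ΔT/ΣR = (427 K − 295.9 K)/2.926 = 44.8 W/m

Q' = 44.8 W/m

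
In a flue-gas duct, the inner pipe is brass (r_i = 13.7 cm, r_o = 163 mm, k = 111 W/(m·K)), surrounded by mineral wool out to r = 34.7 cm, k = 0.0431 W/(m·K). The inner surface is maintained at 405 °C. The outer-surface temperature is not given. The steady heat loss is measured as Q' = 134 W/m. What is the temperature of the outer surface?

T_out = 31.1 °C

Sum the resistances:
  R'_brass = ln(0.163/0.137)/(2πk) = 0.1738/(2π·111) = 2.492×10^-4 m·K/W
  R'_mineral wool = ln(0.347/0.163)/(2πk) = 0.7556/(2π·0.0431) = 2.790 m·K/W
ΣR = 2.790 m·K/W
ΔT = Q'·ΣR = 134 × 2.790 = 373.9 K
Heat flows outward, so T_out = T_in − ΔT = 405 − 373.9 = 31.1 °C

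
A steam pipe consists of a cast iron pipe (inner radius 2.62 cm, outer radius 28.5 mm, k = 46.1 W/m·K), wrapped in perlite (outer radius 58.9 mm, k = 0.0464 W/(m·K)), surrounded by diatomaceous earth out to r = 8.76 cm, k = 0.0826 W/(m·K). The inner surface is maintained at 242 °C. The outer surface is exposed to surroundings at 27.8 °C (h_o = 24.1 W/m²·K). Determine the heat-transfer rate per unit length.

Q' = 64.3 W/m

Treat each layer as a resistance in series:
  R'_cast iron = ln(0.0285/0.0262)/(2πk) = 0.08414/(2π·46.1) = 2.905×10^-4 m·K/W
  R'_perlite = ln(0.0589/0.0285)/(2πk) = 0.7259/(2π·0.0464) = 2.490 m·K/W
  R'_diatomaceous earth = ln(0.0876/0.0589)/(2πk) = 0.3969/(2π·0.0826) = 0.7648 m·K/W
  R'_conv,out = 1/(2πr h) = 1/(2π·0.0876·24.1) = 0.07539 m·K/W
ΣR = 2.905×10^-4 + 2.490 + 0.7648 + 0.07539 = 3.330 m·K/W
Q' = ΔT/ΣR = (242 °C − 27.8 °C)/3.330 = 64.3 W/m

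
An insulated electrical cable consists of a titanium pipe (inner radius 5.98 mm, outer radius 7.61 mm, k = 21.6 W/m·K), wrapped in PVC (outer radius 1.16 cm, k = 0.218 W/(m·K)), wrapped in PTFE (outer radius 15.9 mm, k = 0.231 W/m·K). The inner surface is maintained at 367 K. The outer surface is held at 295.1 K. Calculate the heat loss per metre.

Treat each layer as a resistance in series:
  R'_titanium = ln(0.00761/0.00598)/(2πk) = 0.2410/(2π·21.6) = 0.001776 m·K/W
  R'_PVC = ln(0.0116/0.00761)/(2πk) = 0.4215/(2π·0.218) = 0.3078 m·K/W
  R'_PTFE = ln(0.0159/0.0116)/(2πk) = 0.3153/(2π·0.231) = 0.2172 m·K/W
ΣR = 0.001776 + 0.3078 + 0.2172 = 0.5268 m·K/W
Q' = ΔT/ΣR = (367 K − 295.1 K)/0.5268 = 136 W/m

Q' = 136 W/m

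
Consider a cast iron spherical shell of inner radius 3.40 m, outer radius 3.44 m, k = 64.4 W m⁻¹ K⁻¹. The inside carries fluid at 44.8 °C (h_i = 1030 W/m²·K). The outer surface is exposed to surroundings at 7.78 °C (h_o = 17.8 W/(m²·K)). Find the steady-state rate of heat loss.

Resistance network (inner→outer):
  R_conv,in = 1/(4πr²h) = 1/(4π·3.40²·1030) = 6.683×10^-6 K/W
  R_cast iron = (1/3.40 − 1/3.44)/(4πk) = 0.003420/(4π·64.4) = 4.226×10^-6 K/W
  R_conv,out = 1/(4πr²h) = 1/(4π·3.44²·17.8) = 3.778×10^-4 K/W
ΣR = 6.683×10^-6 + 4.226×10^-6 + 3.778×10^-4 = 3.887×10^-4 K/W
Q = ΔT/ΣR = (44.8 °C − 7.78 °C)/3.887×10^-4 = 95200 W

Q = 95.2 kW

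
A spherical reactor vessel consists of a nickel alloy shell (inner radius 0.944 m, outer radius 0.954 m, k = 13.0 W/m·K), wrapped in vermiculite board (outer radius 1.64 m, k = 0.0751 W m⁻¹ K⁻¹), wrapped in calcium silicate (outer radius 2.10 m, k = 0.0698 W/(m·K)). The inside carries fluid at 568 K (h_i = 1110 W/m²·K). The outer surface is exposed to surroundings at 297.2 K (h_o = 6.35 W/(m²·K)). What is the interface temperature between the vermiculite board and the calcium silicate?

Treat each layer as a resistance in series:
  R_conv,in = 1/(4πr²h) = 1/(4π·0.944²·1110) = 8.045×10^-5 K/W
  R_nickel alloy = (1/0.944 − 1/0.954)/(4πk) = 0.01110/(4π·13.0) = 6.797×10^-5 K/W
  R_vermiculite board = (1/0.954 − 1/1.64)/(4πk) = 0.4385/(4π·0.0751) = 0.4646 K/W
  R_calcium silicate = (1/1.64 − 1/2.10)/(4πk) = 0.1336/(4π·0.0698) = 0.1523 K/W
  R_conv,out = 1/(4πr²h) = 1/(4π·2.10²·6.35) = 0.002842 K/W
ΣR = 8.045×10^-5 + 6.797×10^-5 + 0.4646 + 0.1523 + 0.002842 = 0.6199 K/W
Q = ΔT/ΣR = (568 K − 297.2 K)/0.6199 = 436.8 W
From the inner boundary to the vermiculite board/calcium silicate interface, ΣR_partial = 0.4647 K/W.
T_interface = T_in − Q·ΣR_partial = 568 K − (436.8)(0.4647) = 365.0 K

T = 365.0 K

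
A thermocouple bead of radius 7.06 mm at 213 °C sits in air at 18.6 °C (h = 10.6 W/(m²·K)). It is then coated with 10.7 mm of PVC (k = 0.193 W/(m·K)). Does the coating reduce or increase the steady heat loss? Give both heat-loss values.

Critical radius for a sphere: r_cr = 2k/h = 0.0364 m = 3.64 cm.
Outer radius after coating: r₂ = 0.00706 + 0.0107 = 0.01776 m.
Since r₁ < r_cr and r₂ ≤ r_cr, the coating moves toward the maximum at r_cr — heat loss rises.
Bare: R = 1/(4πr₁²h) = 150.6 K/W; Q = 194.4/150.6 = 1.29 W.
Coated: R = R_cond + R_conv = 58.99 K/W; Q = 194.4/58.99 = 3.30 W.

increases: 1.29 → 3.30 W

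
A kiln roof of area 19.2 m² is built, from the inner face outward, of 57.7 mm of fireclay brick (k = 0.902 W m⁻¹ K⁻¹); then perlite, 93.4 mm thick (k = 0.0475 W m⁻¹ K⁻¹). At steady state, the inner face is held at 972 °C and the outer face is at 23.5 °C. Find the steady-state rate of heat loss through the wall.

Series thermal resistances, inner to outer:
  R_fireclay brick = L/(kA) = 0.0577/(0.902·19.2) = 0.003332 K/W
  R_perlite = L/(kA) = 0.0934/(0.0475·19.2) = 0.1024 K/W
ΣR = 0.003332 + 0.1024 = 0.1057 K/W
Q = ΔT/ΣR = (972 °C − 23.5 °C)/0.1057 = 8970 W

Q = 8970 W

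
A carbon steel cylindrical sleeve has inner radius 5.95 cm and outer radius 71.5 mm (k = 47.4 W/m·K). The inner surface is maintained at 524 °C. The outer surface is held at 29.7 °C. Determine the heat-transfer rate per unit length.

Q' = 801 kW/m

Q' = 2πk·ΔT/ln(r₂/r₁) = 2π × 47.4 × 494.3 / ln(0.0715/0.0595) = 8.01×10^5 W/m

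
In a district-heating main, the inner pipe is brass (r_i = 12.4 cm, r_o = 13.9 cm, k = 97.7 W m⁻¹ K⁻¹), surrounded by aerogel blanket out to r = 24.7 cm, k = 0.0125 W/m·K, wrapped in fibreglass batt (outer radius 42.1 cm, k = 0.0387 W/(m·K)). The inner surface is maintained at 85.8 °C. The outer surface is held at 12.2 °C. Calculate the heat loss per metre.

Q' = 7.74 W/m

Series thermal resistances, inner to outer:
  R'_brass = ln(0.139/0.124)/(2πk) = 0.1142/(2π·97.7) = 1.860×10^-4 m·K/W
  R'_aerogel blanket = ln(0.247/0.139)/(2πk) = 0.5749/(2π·0.0125) = 7.320 m·K/W
  R'_fibreglass batt = ln(0.421/0.247)/(2πk) = 0.5332/(2π·0.0387) = 2.193 m·K/W
ΣR = 1.860×10^-4 + 7.320 + 2.193 = 9.513 m·K/W
Q' = ΔT/ΣR = (85.8 °C − 12.2 °C)/9.513 = 7.74 W/m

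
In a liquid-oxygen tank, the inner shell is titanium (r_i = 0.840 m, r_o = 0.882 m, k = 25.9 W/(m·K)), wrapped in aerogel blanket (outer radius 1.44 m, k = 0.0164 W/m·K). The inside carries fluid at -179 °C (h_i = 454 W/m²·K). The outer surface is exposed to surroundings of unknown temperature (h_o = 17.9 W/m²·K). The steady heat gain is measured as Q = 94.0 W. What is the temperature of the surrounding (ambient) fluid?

Sum the resistances:
  R_conv,in = 1/(4πr²h) = 1/(4π·0.840²·454) = 2.484×10^-4 K/W
  R_titanium = (1/0.840 − 1/0.882)/(4πk) = 0.05669/(4π·25.9) = 1.742×10^-4 K/W
  R_aerogel blanket = (1/0.882 − 1/1.44)/(4πk) = 0.4393/(4π·0.0164) = 2.132 K/W
  R_conv,out = 1/(4πr²h) = 1/(4π·1.44²·17.9) = 0.002144 K/W
ΣR = 2.134 K/W
ΔT = Q·ΣR = 94.0 × 2.134 = 200.6 K
Heat flows inward, so T_out = T_in + ΔT = -179 + 200.6 = 21.6 °C

T_out = 21.6 °C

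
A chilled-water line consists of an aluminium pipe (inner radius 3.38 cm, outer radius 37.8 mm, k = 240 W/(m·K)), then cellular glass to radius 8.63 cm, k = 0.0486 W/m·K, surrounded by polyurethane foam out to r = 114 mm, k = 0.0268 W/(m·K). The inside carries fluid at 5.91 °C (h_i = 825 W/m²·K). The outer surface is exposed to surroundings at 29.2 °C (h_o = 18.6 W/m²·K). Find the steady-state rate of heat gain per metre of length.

Series thermal resistances, inner to outer:
  R'_conv,in = 1/(2πr h) = 1/(2π·0.0338·825) = 0.005708 m·K/W
  R'_aluminium = ln(0.0378/0.0338)/(2πk) = 0.1118/(2π·240) = 7.417×10^-5 m·K/W
  R'_cellular glass = ln(0.0863/0.0378)/(2πk) = 0.8255/(2π·0.0486) = 2.703 m·K/W
  R'_polyurethane foam = ln(0.114/0.0863)/(2πk) = 0.2784/(2π·0.0268) = 1.653 m·K/W
  R'_conv,out = 1/(2πr h) = 1/(2π·0.114·18.6) = 0.07506 m·K/W
ΣR = 0.005708 + 7.417×10^-5 + 2.703 + 1.653 + 0.07506 = 4.437 m·K/W
Q' = ΔT/ΣR = (5.91 °C − 29.2 °C)/4.437 = -5.25 W/m
(Negative Q' ⇒ heat flows inward; heat gain = 5.25 W/m.)

Q' = 5.25 W/m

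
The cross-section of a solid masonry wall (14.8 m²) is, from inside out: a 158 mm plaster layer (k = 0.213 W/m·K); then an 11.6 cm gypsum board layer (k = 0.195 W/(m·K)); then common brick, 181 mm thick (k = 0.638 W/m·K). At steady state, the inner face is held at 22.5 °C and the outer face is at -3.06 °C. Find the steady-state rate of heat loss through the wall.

Resistance network (inner→outer):
  R_plaster = L/(kA) = 0.158/(0.213·14.8) = 0.05012 K/W
  R_gypsum board = L/(kA) = 0.116/(0.195·14.8) = 0.04019 K/W
  R_common brick = L/(kA) = 0.181/(0.638·14.8) = 0.01917 K/W
ΣR = 0.05012 + 0.04019 + 0.01917 = 0.1095 K/W
Q = ΔT/ΣR = (22.5 °C − -3.06 °C)/0.1095 = 233 W

Q = 233 W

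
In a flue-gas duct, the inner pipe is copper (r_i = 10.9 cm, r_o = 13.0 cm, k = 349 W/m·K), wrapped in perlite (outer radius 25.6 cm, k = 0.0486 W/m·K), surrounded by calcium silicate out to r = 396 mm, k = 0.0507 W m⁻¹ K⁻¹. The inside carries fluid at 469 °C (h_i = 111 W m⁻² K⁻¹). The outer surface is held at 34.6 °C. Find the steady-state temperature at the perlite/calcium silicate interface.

Treat each layer as a resistance in series:
  R'_conv,in = 1/(2πr h) = 1/(2π·0.109·111) = 0.01315 m·K/W
  R'_copper = ln(0.130/0.109)/(2πk) = 0.1762/(2π·349) = 8.035×10^-5 m·K/W
  R'_perlite = ln(0.256/0.130)/(2πk) = 0.6776/(2π·0.0486) = 2.219 m·K/W
  R'_calcium silicate = ln(0.396/0.256)/(2πk) = 0.4362/(2π·0.0507) = 1.369 m·K/W
ΣR = 0.01315 + 8.035×10^-5 + 2.219 + 1.369 = 3.601 m·K/W
Q' = ΔT/ΣR = (469 °C − 34.6 °C)/3.601 = 120.6 W/m
From the inner boundary to the perlite/calcium silicate interface, ΣR_partial = 2.232 m·K/W.
T_interface = T_in − Q'·ΣR_partial = 469 °C − (120.6)(2.232) = 200 °C

T = 200 °C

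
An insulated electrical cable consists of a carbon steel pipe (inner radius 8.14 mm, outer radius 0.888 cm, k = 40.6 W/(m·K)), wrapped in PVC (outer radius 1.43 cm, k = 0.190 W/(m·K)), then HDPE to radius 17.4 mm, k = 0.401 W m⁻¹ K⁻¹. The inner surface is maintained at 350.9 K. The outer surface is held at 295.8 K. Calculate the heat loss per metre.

Q' = 115 W/m

Series thermal resistances, inner to outer:
  R'_carbon steel = ln(0.00888/0.00814)/(2πk) = 0.08701/(2π·40.6) = 3.411×10^-4 m·K/W
  R'_PVC = ln(0.0143/0.00888)/(2πk) = 0.4765/(2π·0.190) = 0.3991 m·K/W
  R'_HDPE = ln(0.0174/0.0143)/(2πk) = 0.1962/(2π·0.401) = 0.07788 m·K/W
ΣR = 3.411×10^-4 + 0.3991 + 0.07788 = 0.4773 m·K/W
Q' = ΔT/ΣR = (350.9 K − 295.8 K)/0.4773 = 115 W/m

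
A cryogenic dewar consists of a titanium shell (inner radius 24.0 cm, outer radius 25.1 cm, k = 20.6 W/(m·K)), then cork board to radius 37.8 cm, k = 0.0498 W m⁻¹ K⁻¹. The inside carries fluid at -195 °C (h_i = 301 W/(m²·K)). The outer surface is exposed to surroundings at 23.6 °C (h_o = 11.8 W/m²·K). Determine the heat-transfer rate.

Q = 99.8 W

Series thermal resistances, inner to outer:
  R_conv,in = 1/(4πr²h) = 1/(4π·0.240²·301) = 0.004590 K/W
  R_titanium = (1/0.240 − 1/0.251)/(4πk) = 0.1826/(4π·20.6) = 7.054×10^-4 K/W
  R_cork board = (1/0.251 − 1/0.378)/(4πk) = 1.339/(4π·0.0498) = 2.139 K/W
  R_conv,out = 1/(4πr²h) = 1/(4π·0.378²·11.8) = 0.04720 K/W
ΣR = 0.004590 + 7.054×10^-4 + 2.139 + 0.04720 = 2.191 K/W
Q = ΔT/ΣR = (-195 °C − 23.6 °C)/2.191 = -99.8 W
(Negative Q ⇒ heat flows inward; heat gain = 99.8 W.)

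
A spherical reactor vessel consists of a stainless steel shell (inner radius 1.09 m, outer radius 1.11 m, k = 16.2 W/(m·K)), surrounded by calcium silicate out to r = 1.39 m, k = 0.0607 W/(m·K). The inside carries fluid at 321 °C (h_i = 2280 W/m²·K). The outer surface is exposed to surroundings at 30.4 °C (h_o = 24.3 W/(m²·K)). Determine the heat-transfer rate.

Q = 1210 W

Series thermal resistances, inner to outer:
  R_conv,in = 1/(4πr²h) = 1/(4π·1.09²·2280) = 2.938×10^-5 K/W
  R_stainless steel = (1/1.09 − 1/1.11)/(4πk) = 0.01653/(4π·16.2) = 8.120×10^-5 K/W
  R_calcium silicate = (1/1.11 − 1/1.39)/(4πk) = 0.1815/(4π·0.0607) = 0.2379 K/W
  R_conv,out = 1/(4πr²h) = 1/(4π·1.39²·24.3) = 0.001695 K/W
ΣR = 2.938×10^-5 + 8.120×10^-5 + 0.2379 + 0.001695 = 0.2397 K/W
Q = ΔT/ΣR = (321 °C − 30.4 °C)/0.2397 = 1210 W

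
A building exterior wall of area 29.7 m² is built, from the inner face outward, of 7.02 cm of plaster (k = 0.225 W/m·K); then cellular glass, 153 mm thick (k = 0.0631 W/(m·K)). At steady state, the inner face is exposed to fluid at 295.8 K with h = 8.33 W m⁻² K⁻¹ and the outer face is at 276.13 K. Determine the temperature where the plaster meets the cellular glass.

T = 292.8 K

Series thermal resistances, inner to outer:
  R_conv,in = 1/(hA) = 1/(8.33·29.7) = 0.004042 K/W
  R_plaster = L/(kA) = 0.0702/(0.225·29.7) = 0.01051 K/W
  R_cellular glass = L/(kA) = 0.153/(0.0631·29.7) = 0.08164 K/W
ΣR = 0.004042 + 0.01051 + 0.08164 = 0.09619 K/W
Q = ΔT/ΣR = (295.8 K − 276.13 K)/0.09619 = 204.5 W
From the inner boundary to the plaster/cellular glass interface, ΣR_partial = 0.01455 K/W.
T_interface = T_in − Q·ΣR_partial = 295.8 K − (204.5)(0.01455) = 292.8 K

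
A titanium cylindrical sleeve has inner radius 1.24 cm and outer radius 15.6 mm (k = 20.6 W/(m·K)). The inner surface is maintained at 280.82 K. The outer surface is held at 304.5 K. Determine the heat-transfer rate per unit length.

Q' = 2πk·ΔT/ln(r₂/r₁) = 2π × 20.6 × 23.68 / ln(0.0156/0.0124) = 13400 W/m

Q' = 13400 W/m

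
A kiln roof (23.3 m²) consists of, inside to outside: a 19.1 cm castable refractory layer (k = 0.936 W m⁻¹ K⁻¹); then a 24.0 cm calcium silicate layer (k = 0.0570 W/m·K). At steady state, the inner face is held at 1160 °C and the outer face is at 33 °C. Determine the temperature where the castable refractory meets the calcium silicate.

Treat each layer as a resistance in series:
  R_castable refractory = L/(kA) = 0.191/(0.936·23.3) = 0.008758 K/W
  R_calcium silicate = L/(kA) = 0.240/(0.0570·23.3) = 0.1807 K/W
ΣR = 0.008758 + 0.1807 = 0.1895 K/W
Q = ΔT/ΣR = (1160 °C − 33 °C)/0.1895 = 5947 W
From the inner boundary to the castable refractory/calcium silicate interface, ΣR_partial = 0.008758 K/W.
T_interface = T_in − Q·ΣR_partial = 1160 °C − (5947)(0.008758) = 1108 °C

T = 1108 °C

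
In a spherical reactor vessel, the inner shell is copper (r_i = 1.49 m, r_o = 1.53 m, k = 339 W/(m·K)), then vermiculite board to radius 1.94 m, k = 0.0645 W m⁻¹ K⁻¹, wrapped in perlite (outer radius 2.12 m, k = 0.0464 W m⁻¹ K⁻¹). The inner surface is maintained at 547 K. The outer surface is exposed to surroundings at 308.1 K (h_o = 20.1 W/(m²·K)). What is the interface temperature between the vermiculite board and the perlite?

T = 382 K

Resistance network (inner→outer):
  R_copper = (1/1.49 − 1/1.53)/(4πk) = 0.01755/(4π·339) = 4.119×10^-6 K/W
  R_vermiculite board = (1/1.53 − 1/1.94)/(4πk) = 0.1381/(4π·0.0645) = 0.1704 K/W
  R_perlite = (1/1.94 − 1/2.12)/(4πk) = 0.04377/(4π·0.0464) = 0.07506 K/W
  R_conv,out = 1/(4πr²h) = 1/(4π·2.12²·20.1) = 8.809×10^-4 K/W
ΣR = 4.119×10^-6 + 0.1704 + 0.07506 + 8.809×10^-4 = 0.2463 K/W
Q = ΔT/ΣR = (547 K − 308.1 K)/0.2463 = 970.0 W
From the inner boundary to the vermiculite board/perlite interface, ΣR_partial = 0.1704 K/W.
T_interface = T_in − Q·ΣR_partial = 547 K − (970.0)(0.1704) = 382 K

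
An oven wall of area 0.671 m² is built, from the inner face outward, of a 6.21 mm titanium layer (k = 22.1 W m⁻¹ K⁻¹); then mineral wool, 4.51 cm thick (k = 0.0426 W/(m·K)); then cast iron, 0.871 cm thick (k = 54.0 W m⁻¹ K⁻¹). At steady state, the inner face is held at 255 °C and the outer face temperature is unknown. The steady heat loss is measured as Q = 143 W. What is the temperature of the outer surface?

T_out = 29.3 °C

Series resistances:
  R_titanium = L/(kA) = 0.00621/(22.1·0.671) = 4.188×10^-4 K/W
  R_mineral wool = L/(kA) = 0.0451/(0.0426·0.671) = 1.578 K/W
  R_cast iron = L/(kA) = 0.00871/(54.0·0.671) = 2.404×10^-4 K/W
ΣR = 1.578 K/W
ΔT = Q·ΣR = 143 × 1.578 = 225.7 K
Heat flows outward, so T_out = T_in − ΔT = 255 − 225.7 = 29.3 °C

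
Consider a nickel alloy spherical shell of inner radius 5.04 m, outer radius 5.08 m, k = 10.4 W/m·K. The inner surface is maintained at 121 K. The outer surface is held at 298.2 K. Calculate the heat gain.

Q = 4πk·ΔT/(1/r₁ − 1/r₂) = 4π × 10.4 × 177.2 / (1/5.04 − 1/5.08) = 1.48×10^7 W

Q = 14800 kW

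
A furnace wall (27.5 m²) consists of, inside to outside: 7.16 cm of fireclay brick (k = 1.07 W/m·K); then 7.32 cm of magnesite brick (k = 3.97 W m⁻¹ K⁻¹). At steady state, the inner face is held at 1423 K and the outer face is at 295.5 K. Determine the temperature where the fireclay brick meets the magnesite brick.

Treat each layer as a resistance in series:
  R_fireclay brick = L/(kA) = 0.0716/(1.07·27.5) = 0.002433 K/W
  R_magnesite brick = L/(kA) = 0.0732/(3.97·27.5) = 6.705×10^-4 K/W
ΣR = 0.002433 + 6.705×10^-4 = 0.003103 K/W
Q = ΔT/ΣR = (1423 K − 295.5 K)/0.003103 = 3.634×10^5 W
From the inner boundary to the fireclay brick/magnesite brick interface, ΣR_partial = 0.002433 K/W.
T_interface = T_in − Q·ΣR_partial = 1423 K − (3.634×10^5)(0.002433) = 539 K

T = 539 K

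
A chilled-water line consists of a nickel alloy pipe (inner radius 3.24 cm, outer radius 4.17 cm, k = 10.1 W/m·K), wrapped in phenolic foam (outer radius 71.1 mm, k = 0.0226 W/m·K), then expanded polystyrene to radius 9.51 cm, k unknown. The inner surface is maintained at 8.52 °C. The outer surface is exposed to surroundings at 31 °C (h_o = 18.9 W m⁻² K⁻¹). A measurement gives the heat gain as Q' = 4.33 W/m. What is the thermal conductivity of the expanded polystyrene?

ΣR = ΔT/Q' = |8.52 − 31|/4.33 = 5.192 m·K/W
Known resistances:
  R'_nickel alloy = ln(0.0417/0.0324)/(2πk) = 0.2523/(2π·10.1) = 0.003976 m·K/W
  R'_phenolic foam = ln(0.0711/0.0417)/(2πk) = 0.5336/(2π·0.0226) = 3.758 m·K/W
  R'_conv,out = 1/(2πr h) = 1/(2π·0.0951·18.9) = 0.08855 m·K/W
R_expanded polystyrene = ΣR − ΣR_known = 5.192 − 3.851 = 1.341 m·K/W
ln(r₂/r₁)/(2πk) = 1.341 ⇒ k = 0.2908/(2π·1.341) = 0.0345 W/m·K

k = 0.0345 W/m·K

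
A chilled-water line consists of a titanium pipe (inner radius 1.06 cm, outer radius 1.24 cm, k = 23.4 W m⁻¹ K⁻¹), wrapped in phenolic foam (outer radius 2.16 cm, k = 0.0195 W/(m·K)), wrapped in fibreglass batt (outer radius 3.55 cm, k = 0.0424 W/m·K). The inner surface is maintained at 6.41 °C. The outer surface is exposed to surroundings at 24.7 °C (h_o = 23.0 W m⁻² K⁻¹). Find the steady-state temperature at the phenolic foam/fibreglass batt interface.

T = 19.0 °C

Series thermal resistances, inner to outer:
  R'_titanium = ln(0.0124/0.0106)/(2πk) = 0.1568/(2π·23.4) = 0.001067 m·K/W
  R'_phenolic foam = ln(0.0216/0.0124)/(2πk) = 0.5550/(2π·0.0195) = 4.530 m·K/W
  R'_fibreglass batt = ln(0.0355/0.0216)/(2πk) = 0.4968/(2π·0.0424) = 1.865 m·K/W
  R'_conv,out = 1/(2πr h) = 1/(2π·0.0355·23.0) = 0.1949 m·K/W
ΣR = 0.001067 + 4.530 + 1.865 + 0.1949 = 6.591 m·K/W
Q' = ΔT/ΣR = (6.41 °C − 24.7 °C)/6.591 = -2.775 W/m
From the inner boundary to the phenolic foam/fibreglass batt interface, ΣR_partial = 4.531 m·K/W.
T_interface = T_in − Q'·ΣR_partial = 6.41 °C − (-2.775)(4.531) = 19.0 °C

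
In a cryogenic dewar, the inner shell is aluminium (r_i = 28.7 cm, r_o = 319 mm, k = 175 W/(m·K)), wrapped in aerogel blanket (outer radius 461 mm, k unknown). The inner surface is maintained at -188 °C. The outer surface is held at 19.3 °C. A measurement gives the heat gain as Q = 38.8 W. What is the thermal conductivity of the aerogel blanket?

ΣR = ΔT/Q = |-188 − 19.3|/38.8 = 5.343 K/W
Known resistances:
  R_aluminium = (1/0.287 − 1/0.319)/(4πk) = 0.3495/(4π·175) = 1.589×10^-4 K/W
R_aerogel blanket = ΣR − ΣR_known = 5.343 − 1.589×10^-4 = 5.343 K/W
(1/r₁−1/r₂)/(4πk) = 5.343 ⇒ k = 0.9656/(4π·5.343) = 0.0144 W/m·K

k = 0.0144 W/m·K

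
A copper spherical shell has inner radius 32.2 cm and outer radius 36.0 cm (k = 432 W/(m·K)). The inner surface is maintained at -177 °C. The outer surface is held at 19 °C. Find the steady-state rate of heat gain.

Q = 3250 kW

Q = 4πk·ΔT/(1/r₁ − 1/r₂) = 4π × 432 × 196 / (1/0.322 − 1/0.360) = 3.25×10^6 W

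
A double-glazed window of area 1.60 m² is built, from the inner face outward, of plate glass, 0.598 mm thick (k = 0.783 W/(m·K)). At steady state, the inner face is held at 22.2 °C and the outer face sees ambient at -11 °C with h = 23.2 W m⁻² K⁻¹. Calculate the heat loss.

Series thermal resistances, inner to outer:
  R_plate glass = L/(kA) = 5.98×10^-4/(0.783·1.60) = 4.773×10^-4 K/W
  R_conv,out = 1/(hA) = 1/(23.2·1.60) = 0.02694 K/W
ΣR = 4.773×10^-4 + 0.02694 = 0.02742 K/W
Q = ΔT/ΣR = (22.2 °C − -11 °C)/0.02742 = 1210 W

Q = 1210 W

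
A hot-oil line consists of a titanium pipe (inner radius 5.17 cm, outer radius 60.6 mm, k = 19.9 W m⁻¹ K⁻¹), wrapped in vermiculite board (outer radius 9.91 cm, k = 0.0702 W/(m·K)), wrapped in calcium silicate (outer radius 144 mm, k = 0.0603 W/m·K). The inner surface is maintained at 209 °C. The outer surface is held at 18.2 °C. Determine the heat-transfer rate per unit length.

Resistance network (inner→outer):
  R'_titanium = ln(0.0606/0.0517)/(2πk) = 0.1588/(2π·19.9) = 0.001270 m·K/W
  R'_vermiculite board = ln(0.0991/0.0606)/(2πk) = 0.4918/(2π·0.0702) = 1.115 m·K/W
  R'_calcium silicate = ln(0.144/0.0991)/(2πk) = 0.3737/(2π·0.0603) = 0.9863 m·K/W
ΣR = 0.001270 + 1.115 + 0.9863 = 2.103 m·K/W
Q' = ΔT/ΣR = (209 °C − 18.2 °C)/2.103 = 90.7 W/m

Q' = 90.7 W/m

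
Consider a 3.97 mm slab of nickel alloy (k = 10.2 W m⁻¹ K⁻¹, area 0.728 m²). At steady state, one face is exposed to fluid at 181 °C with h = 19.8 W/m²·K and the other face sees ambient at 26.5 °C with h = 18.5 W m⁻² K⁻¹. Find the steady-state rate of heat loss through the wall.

Q = 1070 W

Treat each layer as a resistance in series:
  R_conv,in = 1/(hA) = 1/(19.8·0.728) = 0.06938 K/W
  R_nickel alloy = L/(kA) = 0.00397/(10.2·0.728) = 5.346×10^-4 K/W
  R_conv,out = 1/(hA) = 1/(18.5·0.728) = 0.07425 K/W
ΣR = 0.06938 + 5.346×10^-4 + 0.07425 = 0.1442 K/W
Q = ΔT/ΣR = (181 °C − 26.5 °C)/0.1442 = 1070 W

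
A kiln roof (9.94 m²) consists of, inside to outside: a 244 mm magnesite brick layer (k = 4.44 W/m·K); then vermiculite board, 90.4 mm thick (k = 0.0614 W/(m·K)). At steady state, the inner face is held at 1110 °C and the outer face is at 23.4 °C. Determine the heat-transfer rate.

Q = 7.07 kW

Treat each layer as a resistance in series:
  R_magnesite brick = L/(kA) = 0.244/(4.44·9.94) = 0.005529 K/W
  R_vermiculite board = L/(kA) = 0.0904/(0.0614·9.94) = 0.1481 K/W
ΣR = 0.005529 + 0.1481 = 0.1536 K/W
Q = ΔT/ΣR = (1110 °C − 23.4 °C)/0.1536 = 7070 W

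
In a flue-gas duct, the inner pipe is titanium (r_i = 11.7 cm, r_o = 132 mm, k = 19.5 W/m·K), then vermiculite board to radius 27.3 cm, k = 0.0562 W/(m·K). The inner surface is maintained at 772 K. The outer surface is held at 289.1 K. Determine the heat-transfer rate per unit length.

Series thermal resistances, inner to outer:
  R'_titanium = ln(0.132/0.117)/(2πk) = 0.1206/(2π·19.5) = 9.845×10^-4 m·K/W
  R'_vermiculite board = ln(0.273/0.132)/(2πk) = 0.7267/(2π·0.0562) = 2.058 m·K/W
ΣR = 9.845×10^-4 + 2.058 = 2.059 m·K/W
Q' = ΔT/ΣR = (772 K − 289.1 K)/2.059 = 235 W/m

Q' = 235 W/m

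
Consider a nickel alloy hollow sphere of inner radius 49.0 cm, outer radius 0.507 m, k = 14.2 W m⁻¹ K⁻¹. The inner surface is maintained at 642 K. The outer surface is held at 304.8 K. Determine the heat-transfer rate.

Q = 879 kW

Q = 4πk·ΔT/(1/r₁ − 1/r₂) = 4π × 14.2 × 337.2 / (1/0.490 − 1/0.507) = 8.79×10^5 W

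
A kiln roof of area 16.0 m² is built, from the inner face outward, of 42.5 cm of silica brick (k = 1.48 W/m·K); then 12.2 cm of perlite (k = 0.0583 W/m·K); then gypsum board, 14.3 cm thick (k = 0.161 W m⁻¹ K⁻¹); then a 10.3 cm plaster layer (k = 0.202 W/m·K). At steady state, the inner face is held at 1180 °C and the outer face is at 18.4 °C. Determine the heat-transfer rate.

Q = 4.92 kW

Treat each layer as a resistance in series:
  R_silica brick = L/(kA) = 0.425/(1.48·16.0) = 0.01795 K/W
  R_perlite = L/(kA) = 0.122/(0.0583·16.0) = 0.1308 K/W
  R_gypsum board = L/(kA) = 0.143/(0.161·16.0) = 0.05551 K/W
  R_plaster = L/(kA) = 0.103/(0.202·16.0) = 0.03187 K/W
ΣR = 0.01795 + 0.1308 + 0.05551 + 0.03187 = 0.2361 K/W
Q = ΔT/ΣR = (1180 °C − 18.4 °C)/0.2361 = 4920 W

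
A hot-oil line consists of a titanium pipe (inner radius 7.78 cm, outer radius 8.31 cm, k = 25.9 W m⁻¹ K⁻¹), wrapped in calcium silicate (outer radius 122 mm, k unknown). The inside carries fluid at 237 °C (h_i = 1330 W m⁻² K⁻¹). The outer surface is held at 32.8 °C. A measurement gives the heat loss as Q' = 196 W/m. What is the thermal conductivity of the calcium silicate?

ΣR = ΔT/Q' = |237 − 32.8|/196 = 1.042 m·K/W
Known resistances:
  R'_conv,in = 1/(2πr h) = 1/(2π·0.0778·1330) = 0.001538 m·K/W
  R'_titanium = ln(0.0831/0.0778)/(2πk) = 0.06590/(2π·25.9) = 4.050×10^-4 m·K/W
R_calcium silicate = ΣR − ΣR_known = 1.042 − 0.001943 = 1.040 m·K/W
ln(r₂/r₁)/(2πk) = 1.040 ⇒ k = 0.3840/(2π·1.040) = 0.0588 W/m·K

k = 0.0588 W/m·K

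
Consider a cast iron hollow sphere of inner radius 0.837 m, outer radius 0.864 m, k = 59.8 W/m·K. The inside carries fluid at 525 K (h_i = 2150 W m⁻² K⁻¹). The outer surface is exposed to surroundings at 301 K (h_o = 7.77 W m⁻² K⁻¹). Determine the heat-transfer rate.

Treat each layer as a resistance in series:
  R_conv,in = 1/(4πr²h) = 1/(4π·0.837²·2150) = 5.283×10^-5 K/W
  R_cast iron = (1/0.837 − 1/0.864)/(4πk) = 0.03734/(4π·59.8) = 4.968×10^-5 K/W
  R_conv,out = 1/(4πr²h) = 1/(4π·0.864²·7.77) = 0.01372 K/W
ΣR = 5.283×10^-5 + 4.968×10^-5 + 0.01372 = 0.01382 K/W
Q = ΔT/ΣR = (525 K − 301 K)/0.01382 = 16200 W

Q = 16.2 kW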